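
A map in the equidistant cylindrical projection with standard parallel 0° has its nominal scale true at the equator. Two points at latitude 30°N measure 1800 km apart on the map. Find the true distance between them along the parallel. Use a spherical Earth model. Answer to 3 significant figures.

1560 km

Plate carrée maps x = Rλ, y = Rφ. The meridian scale is h = 1 and the parallel scale is k = 1/cos φ = sec φ.
Along the parallel at 30°, map distances are exaggerated by k = sec 30° = 1.155.
True distance = 1800 / 1.155 = 1800 × cos 30° ≈ 1560 km.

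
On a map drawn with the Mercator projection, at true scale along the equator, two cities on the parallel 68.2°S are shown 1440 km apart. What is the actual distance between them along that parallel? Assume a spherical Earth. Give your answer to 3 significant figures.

Mercator is conformal, so the point scale is isotropic: h = k = sec φ = 1/cos φ.
Along the parallel at 68.2°, map distances are exaggerated by k = sec 68.2° = 2.693.
True distance = 1440 / 2.693 = 1440 × cos 68.2° ≈ 535 km.

535 km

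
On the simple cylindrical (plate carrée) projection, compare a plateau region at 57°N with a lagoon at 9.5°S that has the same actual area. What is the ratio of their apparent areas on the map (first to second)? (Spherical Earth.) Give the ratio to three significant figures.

For the equirectangular projection with φ₀ = 0 (plate carrée), h = 1 along meridians and k = sec φ along parallels.
Areal scale at 57°: h·k = 1.000 × 1.836 = 1.836.
Areal scale at 9.5°: h·k = 1.000 × 1.014 = 1.014.
Ratio = 1.836/1.014 ≈ 1.81.

1.81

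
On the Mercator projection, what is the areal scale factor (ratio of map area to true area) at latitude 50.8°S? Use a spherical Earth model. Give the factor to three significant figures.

2.50

Mercator is conformal, so the point scale is isotropic: h = k = sec φ = 1/cos φ.
Areal scale = k² = sec²φ = 1/cos²(50.8°) = 1/0.6320² = 2.503.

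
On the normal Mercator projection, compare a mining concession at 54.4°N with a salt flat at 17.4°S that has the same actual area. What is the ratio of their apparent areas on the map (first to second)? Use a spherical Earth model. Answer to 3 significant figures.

Mercator is conformal with k = sec φ, so areal scale = k² = sec²φ.
At 54.4°: sec²(54.4°) = 1/0.5821² = 2.951.
At 17.4°: sec²(17.4°) = 1/0.9542² = 1.098.
Ratio = 2.951/1.098 = cos²(17.4°)/cos²(54.4°) ≈ 2.69.

2.69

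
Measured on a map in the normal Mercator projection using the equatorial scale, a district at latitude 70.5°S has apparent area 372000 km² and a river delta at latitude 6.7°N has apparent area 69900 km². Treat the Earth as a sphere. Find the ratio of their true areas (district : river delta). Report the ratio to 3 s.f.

Mercator's areal exaggeration is sec²φ; hence true area = (apparent area) · cos²φ.
True area of district: 372000 × cos²(70.5°) = 372000 × 0.1114 = 41450 km².
True area of river delta: 69900 × cos²(6.7°) = 69900 × 0.9864 = 68950 km².
Ratio = 41450 / 68950 ≈ 0.601.

0.601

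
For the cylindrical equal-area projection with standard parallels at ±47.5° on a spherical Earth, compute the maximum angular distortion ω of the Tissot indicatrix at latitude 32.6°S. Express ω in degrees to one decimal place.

25.1°

Cylindrical equal-area (φ₀ = 47.5°): h = cos φ / cos 47.5° along meridians, k = cos 47.5° / cos φ along parallels; h·k = 1.
At 32.6°: h = 1.247, k = 0.8019; principal scales a = 1.247, b = 0.8019.
sin(ω/2) = (a − b)/(a + b) = 0.4451/2.049 = 0.2172, so ω = 2 arcsin(0.2172) ≈ 25.1°.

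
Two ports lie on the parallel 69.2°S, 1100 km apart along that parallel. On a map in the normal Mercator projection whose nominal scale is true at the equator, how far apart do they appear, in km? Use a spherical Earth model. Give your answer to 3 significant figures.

3100 km

For Mercator, h = k = sec φ (a conformal cylindrical projection has a single point scale, 1/cos φ).
Along the parallel, k = sec 69.2° = 1/0.3551 = 2.816.
Map distance = 1100 × 2.816 ≈ 3100 km.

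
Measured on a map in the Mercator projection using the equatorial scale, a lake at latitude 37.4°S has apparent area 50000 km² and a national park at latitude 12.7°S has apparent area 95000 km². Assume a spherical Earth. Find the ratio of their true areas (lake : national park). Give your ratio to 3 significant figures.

0.349

Mercator's areal exaggeration is sec²φ; hence true area = (apparent area) · cos²φ.
True area of lake: 50000 × cos²(37.4°) = 50000 × 0.6311 = 31550 km².
True area of national park: 95000 × cos²(12.7°) = 95000 × 0.9517 = 90410 km².
Ratio = 31550 / 90410 ≈ 0.349.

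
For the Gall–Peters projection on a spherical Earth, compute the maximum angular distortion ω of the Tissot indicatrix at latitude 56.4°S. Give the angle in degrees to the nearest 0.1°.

Gall–Peters is a cylindrical equal-area projection with standard parallels at ±45°. For cylindrical equal-area with standard parallel φ₀, h = cos φ / cos φ₀ and k = cos φ₀ / cos φ, so h·k = 1.
At 56.4°: h = 0.7826, k = 1.278; principal scales a = 1.278, b = 0.7826.
sin(ω/2) = (a − b)/(a + b) = 0.4952/2.060 = 0.2403, so ω = 2 arcsin(0.2403) ≈ 27.8°.

27.8°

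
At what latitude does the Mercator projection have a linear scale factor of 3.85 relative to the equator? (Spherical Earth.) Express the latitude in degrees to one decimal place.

74.9°

Mercator scale is k = sec φ = 1/cos φ.
1/cos φ = 3.85  ⇒  cos φ = 0.2597  ⇒  φ = arccos(0.2597) ≈ 74.9°.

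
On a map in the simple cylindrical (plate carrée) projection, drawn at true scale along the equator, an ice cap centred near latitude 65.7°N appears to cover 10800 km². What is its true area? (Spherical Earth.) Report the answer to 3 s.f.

4440 km²

For the equirectangular projection with φ₀ = 0 (plate carrée), h = 1 along meridians and k = sec φ along parallels.
Areal scale = h·k = 1 × sec φ; at 65.7°, h = 1.000, k = 2.430, so h·k = 2.430.
True area = apparent / (areal scale) = 10800 / 2.430 ≈ 4440 km².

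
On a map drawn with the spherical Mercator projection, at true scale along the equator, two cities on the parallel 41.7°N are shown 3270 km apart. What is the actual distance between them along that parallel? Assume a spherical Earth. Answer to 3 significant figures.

2440 km

For Mercator, h = k = sec φ (a conformal cylindrical projection has a single point scale, 1/cos φ).
Along the parallel at 41.7°, map distances are exaggerated by k = sec 41.7° = 1.339.
True distance = 3270 / 1.339 = 3270 × cos 41.7° ≈ 2440 km.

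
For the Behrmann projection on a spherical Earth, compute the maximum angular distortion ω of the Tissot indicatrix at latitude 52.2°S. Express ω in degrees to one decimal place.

38.8°

Behrmann is a cylindrical equal-area projection with standard parallels at ±30°. Cylindrical equal-area (φ₀ = 30°): h = cos φ / cos 30° along meridians, k = cos 30° / cos φ along parallels; h·k = 1.
At 52.2°: h = 0.7077, k = 1.413; principal scales a = 1.413, b = 0.7077.
sin(ω/2) = (a − b)/(a + b) = 0.7053/2.121 = 0.3326, so ω = 2 arcsin(0.3326) ≈ 38.8°.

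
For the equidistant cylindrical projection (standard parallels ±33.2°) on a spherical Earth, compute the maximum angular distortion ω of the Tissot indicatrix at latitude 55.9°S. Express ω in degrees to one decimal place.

22.8°

In the equirectangular projection with standard parallel φ₀ = 33.2° (x = Rλ cos φ₀, y = Rφ), meridians are true-scale (h = 1) and the parallel scale is k = cos φ₀ / cos φ.
At 55.9°: h = 1.000, k = 1.493; principal scales a = 1.493, b = 1.000.
sin(ω/2) = (a − b)/(a + b) = 0.4925/2.493 = 0.1976, so ω = 2 arcsin(0.1976) ≈ 22.8°.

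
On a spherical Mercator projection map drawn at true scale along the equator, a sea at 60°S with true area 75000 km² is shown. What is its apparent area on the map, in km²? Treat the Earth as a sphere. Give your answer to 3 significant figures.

The Mercator projection is conformal; its linear scale factor is the same in every direction and equals sec φ = 1/cos φ.
Areal scale = k² = sec²φ = 1/cos²(60°) = 1/0.5000² = 4.000.
Apparent area = 75000 × 4.000 ≈ 300000 km².

300000 km²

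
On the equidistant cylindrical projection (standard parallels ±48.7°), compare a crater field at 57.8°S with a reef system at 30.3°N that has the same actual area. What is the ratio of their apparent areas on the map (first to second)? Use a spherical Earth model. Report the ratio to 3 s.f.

1.62

The equidistant cylindrical projection with φ₀ = 48.7° has h = 1 (meridians true) and k = cos φ₀ / cos φ along parallels.
Areal scale at 57.8°: h·k = 1.000 × 1.239 = 1.239.
Areal scale at 30.3°: h·k = 1.000 × 0.7644 = 0.7644.
Ratio = 1.239/0.7644 ≈ 1.62.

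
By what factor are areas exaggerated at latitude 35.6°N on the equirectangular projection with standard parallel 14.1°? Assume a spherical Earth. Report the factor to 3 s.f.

1.19

With standard parallel φ₀ = 14.1°, the equirectangular projection gives x = Rλ cos φ₀, y = Rφ, so h = 1 and k = cos 14.1° / cos φ.
Areal scale = h·k = 1 × cos φ₀ / cos φ; at 35.6°, h = 1.000, k = 1.193, so h·k = 1.193.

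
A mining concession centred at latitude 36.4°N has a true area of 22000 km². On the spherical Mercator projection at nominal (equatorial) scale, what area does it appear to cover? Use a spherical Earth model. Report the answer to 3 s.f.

34000 km²

For Mercator, h = k = sec φ (a conformal cylindrical projection has a single point scale, 1/cos φ).
Areal scale = k² = sec²φ = 1/cos²(36.4°) = 1/0.8049² = 1.544.
Apparent area = 22000 × 1.544 ≈ 34000 km².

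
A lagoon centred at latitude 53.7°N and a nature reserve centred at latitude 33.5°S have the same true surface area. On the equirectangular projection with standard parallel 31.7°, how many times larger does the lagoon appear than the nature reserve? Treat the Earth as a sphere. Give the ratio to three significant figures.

With standard parallel φ₀ = 31.7°, the equirectangular projection gives x = Rλ cos φ₀, y = Rφ, so h = 1 and k = cos 31.7° / cos φ.
Areal scale at 53.7°: h·k = 1.000 × 1.437 = 1.437.
Areal scale at 33.5°: h·k = 1.000 × 1.020 = 1.020.
Ratio = 1.437/1.020 ≈ 1.41.

1.41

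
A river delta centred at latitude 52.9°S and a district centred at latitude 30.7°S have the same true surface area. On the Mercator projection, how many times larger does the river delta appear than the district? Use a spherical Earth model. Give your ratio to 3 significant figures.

Mercator is conformal with k = sec φ, so areal scale = k² = sec²φ.
At 52.9°: sec²(52.9°) = 1/0.6032² = 2.748.
At 30.7°: sec²(30.7°) = 1/0.8599² = 1.353.
Ratio = 2.748/1.353 = cos²(30.7°)/cos²(52.9°) ≈ 2.03.

2.03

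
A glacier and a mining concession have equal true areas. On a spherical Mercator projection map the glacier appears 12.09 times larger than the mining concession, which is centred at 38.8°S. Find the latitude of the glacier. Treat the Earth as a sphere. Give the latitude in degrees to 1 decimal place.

77.0°

Mercator areal scale is sec²φ, so apparent-area ratio = sec²φ₁ / sec²φ₂ = cos²φ₂ / cos²φ₁.
cos²φ₂ / cos²φ₁ = 12.09  ⇒  cos φ₁ = cos 38.8° / √12.09 = 0.7793/3.477 = 0.2241.
φ₁ = arccos(0.2241) ≈ 77.0°.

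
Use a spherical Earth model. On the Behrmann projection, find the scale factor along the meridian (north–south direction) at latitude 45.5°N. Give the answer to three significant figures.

0.809

The Behrmann projection is cylindrical equal-area with φ₀ = 30°. A cylindrical equal-area projection with standard parallel φ₀ has meridian scale h = cos φ / cos φ₀ and parallel scale k = cos φ₀ / cos φ (so areas are preserved, h·k = 1).
h = cos 45.5° / cos 30° = 0.7009/0.8660 = 0.8093.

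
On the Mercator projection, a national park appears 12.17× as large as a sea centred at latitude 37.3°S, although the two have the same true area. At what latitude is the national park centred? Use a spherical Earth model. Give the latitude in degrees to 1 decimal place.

On Mercator, (apparent₁)/(apparent₂) = sec²φ₁ / sec²φ₂ when true areas are equal.
cos²φ₂ / cos²φ₁ = 12.17  ⇒  cos φ₁ = cos 37.3° / √12.17 = 0.7955/3.489 = 0.2280.
φ₁ = arccos(0.2280) ≈ 76.8°.

76.8°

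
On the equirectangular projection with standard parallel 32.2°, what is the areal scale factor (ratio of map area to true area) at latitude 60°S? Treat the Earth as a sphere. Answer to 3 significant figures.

1.69

In the equirectangular projection with standard parallel φ₀ = 32.2° (x = Rλ cos φ₀, y = Rφ), meridians are true-scale (h = 1) and the parallel scale is k = cos φ₀ / cos φ.
Areal scale = h·k = 1 × cos φ₀ / cos φ; at 60°, h = 1.000, k = 1.692, so h·k = 1.692.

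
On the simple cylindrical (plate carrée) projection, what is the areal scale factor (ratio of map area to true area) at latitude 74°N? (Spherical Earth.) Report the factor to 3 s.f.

Plate carrée maps x = Rλ, y = Rφ. The meridian scale is h = 1 and the parallel scale is k = 1/cos φ = sec φ.
Areal scale = h·k = 1 × sec φ; at 74°, h = 1.000, k = 3.628, so h·k = 3.628.

3.63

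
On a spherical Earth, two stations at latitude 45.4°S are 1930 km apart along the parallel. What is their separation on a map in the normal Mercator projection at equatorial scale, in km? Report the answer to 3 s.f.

2750 km

For Mercator, h = k = sec φ (a conformal cylindrical projection has a single point scale, 1/cos φ).
Along the parallel, k = sec 45.4° = 1/0.7022 = 1.424.
Map distance = 1930 × 1.424 ≈ 2750 km.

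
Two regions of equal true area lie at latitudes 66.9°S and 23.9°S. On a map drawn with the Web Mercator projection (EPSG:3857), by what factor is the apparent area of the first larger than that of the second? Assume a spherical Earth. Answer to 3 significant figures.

5.43

Mercator is conformal with k = sec φ, so areal scale = k² = sec²φ.
At 66.9°: sec²(66.9°) = 1/0.3923² = 6.497.
At 23.9°: sec²(23.9°) = 1/0.9143² = 1.196.
Ratio = 6.497/1.196 = cos²(23.9°)/cos²(66.9°) ≈ 5.43.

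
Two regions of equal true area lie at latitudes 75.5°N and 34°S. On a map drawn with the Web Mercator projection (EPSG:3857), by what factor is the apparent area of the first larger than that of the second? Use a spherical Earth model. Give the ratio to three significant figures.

Mercator is conformal with k = sec φ, so areal scale = k² = sec²φ.
At 75.5°: sec²(75.5°) = 1/0.2504² = 15.95.
At 34°: sec²(34°) = 1/0.8290² = 1.455.
Ratio = 15.95/1.455 = cos²(34°)/cos²(75.5°) ≈ 11.0.

11.0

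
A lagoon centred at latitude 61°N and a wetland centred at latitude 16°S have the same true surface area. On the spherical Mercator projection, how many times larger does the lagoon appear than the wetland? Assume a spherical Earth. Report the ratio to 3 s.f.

Mercator areal scale is sec²φ.
At 61°: sec²(61°) = 1/0.4848² = 4.255.
At 16°: sec²(16°) = 1/0.9613² = 1.082.
Ratio = 4.255/1.082 = cos²(16°)/cos²(61°) ≈ 3.93.

3.93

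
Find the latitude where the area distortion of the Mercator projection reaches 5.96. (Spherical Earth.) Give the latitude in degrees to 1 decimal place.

65.8°

Mercator areal scale is sec²φ.
sec²φ = 5.96  ⇒  cos²φ = 0.1678  ⇒  cos φ = 0.4096.
φ = arccos(0.4096) ≈ 65.8°.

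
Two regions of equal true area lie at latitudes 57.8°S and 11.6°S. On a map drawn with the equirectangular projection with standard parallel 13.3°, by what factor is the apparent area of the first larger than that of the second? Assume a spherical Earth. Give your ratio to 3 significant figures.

With standard parallel φ₀ = 13.3°, the equirectangular projection gives x = Rλ cos φ₀, y = Rφ, so h = 1 and k = cos 13.3° / cos φ.
Areal scale at 57.8°: h·k = 1.000 × 1.826 = 1.826.
Areal scale at 11.6°: h·k = 1.000 × 0.9935 = 0.9935.
Ratio = 1.826/0.9935 ≈ 1.84.

1.84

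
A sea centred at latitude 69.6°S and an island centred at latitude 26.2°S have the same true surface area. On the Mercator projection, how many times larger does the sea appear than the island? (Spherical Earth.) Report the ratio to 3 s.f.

6.63

On Mercator, area is exaggerated by sec²φ = 1/cos²φ.
At 69.6°: sec²(69.6°) = 1/0.3486² = 8.230.
At 26.2°: sec²(26.2°) = 1/0.8973² = 1.242.
Ratio = 8.230/1.242 = cos²(26.2°)/cos²(69.6°) ≈ 6.63.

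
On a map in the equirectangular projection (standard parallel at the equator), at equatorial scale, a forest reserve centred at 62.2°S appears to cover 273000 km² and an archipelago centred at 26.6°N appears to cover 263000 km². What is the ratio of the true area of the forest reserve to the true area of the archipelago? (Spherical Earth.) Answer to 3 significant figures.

0.541

On the plate carrée, areal scale = h·k = 1 × sec φ, so true area = apparent × cos φ.
True area of forest reserve: 273000 × cos(62.2°) = 273000 × 0.4664 = 127300 km².
True area of archipelago: 263000 × cos(26.6°) = 263000 × 0.8942 = 235200 km².
Ratio = 127300 / 235200 ≈ 0.541.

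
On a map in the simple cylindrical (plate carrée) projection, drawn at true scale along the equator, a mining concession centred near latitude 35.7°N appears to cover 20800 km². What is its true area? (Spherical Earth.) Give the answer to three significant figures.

In the plate carrée (x = Rλ, y = Rφ), meridians are true-scale (h = 1) and parallels are stretched by k = sec φ.
Areal scale = h·k = 1 × sec φ; at 35.7°, h = 1.000, k = 1.231, so h·k = 1.231.
True area = apparent / (areal scale) = 20800 / 1.231 ≈ 16900 km².

16900 km²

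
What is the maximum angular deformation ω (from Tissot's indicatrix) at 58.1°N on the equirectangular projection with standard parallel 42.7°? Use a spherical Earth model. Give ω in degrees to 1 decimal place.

18.8°

In the equirectangular projection with standard parallel φ₀ = 42.7° (x = Rλ cos φ₀, y = Rφ), meridians are true-scale (h = 1) and the parallel scale is k = cos φ₀ / cos φ.
At 58.1°: h = 1.000, k = 1.391; principal scales a = 1.391, b = 1.000.
sin(ω/2) = (a − b)/(a + b) = 0.3907/2.391 = 0.1634, so ω = 2 arcsin(0.1634) ≈ 18.8°.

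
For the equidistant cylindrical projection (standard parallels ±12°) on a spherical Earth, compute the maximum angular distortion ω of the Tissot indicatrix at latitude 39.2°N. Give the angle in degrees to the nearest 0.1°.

13.3°

In the equirectangular projection with standard parallel φ₀ = 12° (x = Rλ cos φ₀, y = Rφ), meridians are true-scale (h = 1) and the parallel scale is k = cos φ₀ / cos φ.
At 39.2°: h = 1.000, k = 1.262; principal scales a = 1.262, b = 1.000.
sin(ω/2) = (a − b)/(a + b) = 0.2622/2.262 = 0.1159, so ω = 2 arcsin(0.1159) ≈ 13.3°.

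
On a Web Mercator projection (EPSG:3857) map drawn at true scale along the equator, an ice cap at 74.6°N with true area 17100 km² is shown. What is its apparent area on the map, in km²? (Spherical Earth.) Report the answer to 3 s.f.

242000 km²

The Mercator projection is conformal; its linear scale factor is the same in every direction and equals sec φ = 1/cos φ.
Areal scale = k² = sec²φ = 1/cos²(74.6°) = 1/0.2656² = 14.18.
Apparent area = 17100 × 14.18 ≈ 242000 km².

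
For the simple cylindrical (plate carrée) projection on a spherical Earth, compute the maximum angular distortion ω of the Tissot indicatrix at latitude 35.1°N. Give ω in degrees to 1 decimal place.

11.5°

In the plate carrée (x = Rλ, y = Rφ), meridians are true-scale (h = 1) and parallels are stretched by k = sec φ.
At 35.1°: h = 1.000, k = 1.222; principal scales a = 1.222, b = 1.000.
sin(ω/2) = (a − b)/(a + b) = 0.2223/2.222 = 0.1000, so ω = 2 arcsin(0.1000) ≈ 11.5°.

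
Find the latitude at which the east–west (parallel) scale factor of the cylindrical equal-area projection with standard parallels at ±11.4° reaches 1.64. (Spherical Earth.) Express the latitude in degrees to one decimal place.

53.3°

Cylindrical equal-area (φ₀ = 11.4°): h = cos φ / cos 11.4° along meridians, k = cos 11.4° / cos φ along parallels; h·k = 1.
k = cos φ₀ / cos φ = 1.64  ⇒  cos φ = cos 11.4° / 1.64 = 0.5977.
φ = arccos(0.5977) ≈ 53.3°.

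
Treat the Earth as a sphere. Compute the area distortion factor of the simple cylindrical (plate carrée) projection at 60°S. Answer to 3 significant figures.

For the equirectangular projection with φ₀ = 0 (plate carrée), h = 1 along meridians and k = sec φ along parallels.
Areal scale = h·k = 1 × sec φ; at 60°, h = 1.000, k = 2.000, so h·k = 2.000.

2.00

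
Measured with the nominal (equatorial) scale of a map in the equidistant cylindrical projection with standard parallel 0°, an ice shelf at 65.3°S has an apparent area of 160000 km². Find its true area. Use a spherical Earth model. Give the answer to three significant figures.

Plate carrée maps x = Rλ, y = Rφ. The meridian scale is h = 1 and the parallel scale is k = 1/cos φ = sec φ.
Areal scale = h·k = 1 × sec φ; at 65.3°, h = 1.000, k = 2.393, so h·k = 2.393.
True area = apparent / (areal scale) = 160000 / 2.393 ≈ 66900 km².

66900 km²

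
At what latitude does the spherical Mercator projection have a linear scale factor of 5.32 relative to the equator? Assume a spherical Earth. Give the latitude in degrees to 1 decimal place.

79.2°

Mercator scale is k = sec φ = 1/cos φ.
1/cos φ = 5.32  ⇒  cos φ = 0.1880  ⇒  φ = arccos(0.1880) ≈ 79.2°.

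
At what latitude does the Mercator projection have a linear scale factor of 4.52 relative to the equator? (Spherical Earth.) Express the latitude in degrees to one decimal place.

77.2°

Mercator scale is k = sec φ = 1/cos φ.
1/cos φ = 4.52  ⇒  cos φ = 0.2212  ⇒  φ = arccos(0.2212) ≈ 77.2°.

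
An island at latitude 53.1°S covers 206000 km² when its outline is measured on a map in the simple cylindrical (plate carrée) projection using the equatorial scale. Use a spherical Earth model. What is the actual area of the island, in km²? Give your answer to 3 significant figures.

Plate carrée maps x = Rλ, y = Rφ. The meridian scale is h = 1 and the parallel scale is k = 1/cos φ = sec φ.
Areal scale = h·k = 1 × sec φ; at 53.1°, h = 1.000, k = 1.666, so h·k = 1.666.
True area = apparent / (areal scale) = 206000 / 1.666 ≈ 124000 km².

124000 km²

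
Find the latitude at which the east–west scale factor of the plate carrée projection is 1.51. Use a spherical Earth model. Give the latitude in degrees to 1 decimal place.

Plate carrée: h = 1, k = sec φ along parallels.
sec φ = 1.51  ⇒  cos φ = 0.6623  ⇒  φ ≈ 48.5°.

48.5°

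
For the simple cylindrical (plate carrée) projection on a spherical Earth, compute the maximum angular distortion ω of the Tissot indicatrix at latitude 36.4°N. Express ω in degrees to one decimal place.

12.4°

In the plate carrée (x = Rλ, y = Rφ), meridians are true-scale (h = 1) and parallels are stretched by k = sec φ.
At 36.4°: h = 1.000, k = 1.242; principal scales a = 1.242, b = 1.000.
sin(ω/2) = (a − b)/(a + b) = 0.2424/2.242 = 0.1081, so ω = 2 arcsin(0.1081) ≈ 12.4°.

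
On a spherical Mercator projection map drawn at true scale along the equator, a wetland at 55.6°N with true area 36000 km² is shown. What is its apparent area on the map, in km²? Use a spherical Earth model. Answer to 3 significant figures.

For Mercator, h = k = sec φ (a conformal cylindrical projection has a single point scale, 1/cos φ).
Areal scale = k² = sec²φ = 1/cos²(55.6°) = 1/0.5650² = 3.133.
Apparent area = 36000 × 3.133 ≈ 113000 km².

113000 km²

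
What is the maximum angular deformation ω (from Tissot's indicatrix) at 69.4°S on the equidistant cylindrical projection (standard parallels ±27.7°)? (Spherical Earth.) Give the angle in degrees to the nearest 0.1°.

With standard parallel φ₀ = 27.7°, the equirectangular projection gives x = Rλ cos φ₀, y = Rφ, so h = 1 and k = cos 27.7° / cos φ.
At 69.4°: h = 1.000, k = 2.516; principal scales a = 2.516, b = 1.000.
sin(ω/2) = (a − b)/(a + b) = 1.516/3.516 = 0.4312, so ω = 2 arcsin(0.4312) ≈ 51.1°.

51.1°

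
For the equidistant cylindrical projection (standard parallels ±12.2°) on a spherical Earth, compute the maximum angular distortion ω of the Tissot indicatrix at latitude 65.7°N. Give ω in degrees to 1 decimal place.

48.1°

With standard parallel φ₀ = 12.2°, the equirectangular projection gives x = Rλ cos φ₀, y = Rφ, so h = 1 and k = cos 12.2° / cos φ.
At 65.7°: h = 1.000, k = 2.375; principal scales a = 2.375, b = 1.000.
sin(ω/2) = (a − b)/(a + b) = 1.375/3.375 = 0.4074, so ω = 2 arcsin(0.4074) ≈ 48.1°.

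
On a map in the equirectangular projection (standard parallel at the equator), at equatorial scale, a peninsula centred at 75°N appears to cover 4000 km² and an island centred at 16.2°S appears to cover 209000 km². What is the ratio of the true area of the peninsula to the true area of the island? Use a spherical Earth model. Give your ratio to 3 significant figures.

On the plate carrée, areal scale = h·k = 1 × sec φ, so true area = apparent × cos φ.
True area of peninsula: 4000 × cos(75°) = 4000 × 0.2588 = 1035 km².
True area of island: 209000 × cos(16.2°) = 209000 × 0.9603 = 200700 km².
Ratio = 1035 / 200700 ≈ 0.00516.

0.00516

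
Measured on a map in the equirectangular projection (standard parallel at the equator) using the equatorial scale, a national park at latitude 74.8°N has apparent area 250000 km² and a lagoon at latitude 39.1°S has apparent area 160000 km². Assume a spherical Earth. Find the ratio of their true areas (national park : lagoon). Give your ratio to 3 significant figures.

On the plate carrée, areal scale = h·k = 1 × sec φ, so true area = apparent × cos φ.
True area of national park: 250000 × cos(74.8°) = 250000 × 0.2622 = 65550 km².
True area of lagoon: 160000 × cos(39.1°) = 160000 × 0.7760 = 124200 km².
Ratio = 65550 / 124200 ≈ 0.528.

0.528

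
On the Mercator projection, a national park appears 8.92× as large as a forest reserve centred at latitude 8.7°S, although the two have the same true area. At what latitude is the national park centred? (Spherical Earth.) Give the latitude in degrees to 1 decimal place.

70.7°

Mercator areal scale is sec²φ, so apparent-area ratio = sec²φ₁ / sec²φ₂ = cos²φ₂ / cos²φ₁.
cos²φ₂ / cos²φ₁ = 8.92  ⇒  cos φ₁ = cos 8.7° / √8.92 = 0.9885/2.987 = 0.3310.
φ₁ = arccos(0.3310) ≈ 70.7°.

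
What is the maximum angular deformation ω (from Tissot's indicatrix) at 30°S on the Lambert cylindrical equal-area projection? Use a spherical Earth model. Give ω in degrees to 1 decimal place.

The Lambert cylindrical equal-area projection is the cylindrical equal-area projection with its standard parallel at the equator (φ₀ = 0). A cylindrical equal-area projection with standard parallel φ₀ has meridian scale h = cos φ / cos φ₀ and parallel scale k = cos φ₀ / cos φ (so areas are preserved, h·k = 1).
At 30°: h = 0.8660, k = 1.155; principal scales a = 1.155, b = 0.8660.
sin(ω/2) = (a − b)/(a + b) = 0.2887/2.021 = 0.1429, so ω = 2 arcsin(0.1429) ≈ 16.4°.

16.4°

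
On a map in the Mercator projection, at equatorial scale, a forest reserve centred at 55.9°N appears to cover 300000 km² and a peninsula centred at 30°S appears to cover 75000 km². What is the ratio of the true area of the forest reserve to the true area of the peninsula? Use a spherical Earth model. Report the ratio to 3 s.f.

1.68

Since Mercator area scale is 1/cos²φ, the true area equals the apparent area multiplied by cos²φ.
True area of forest reserve: 300000 × cos²(55.9°) = 300000 × 0.3143 = 94290 km².
True area of peninsula: 75000 × cos²(30°) = 75000 × 0.7500 = 56250 km².
Ratio = 94290 / 56250 ≈ 1.68.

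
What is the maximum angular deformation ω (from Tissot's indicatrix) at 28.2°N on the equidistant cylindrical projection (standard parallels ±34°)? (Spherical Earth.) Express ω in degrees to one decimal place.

3.5°

The equidistant cylindrical projection with φ₀ = 34° has h = 1 (meridians true) and k = cos φ₀ / cos φ along parallels.
At 28.2°: h = 1.000, k = 0.9407; principal scales a = 1.000, b = 0.9407.
sin(ω/2) = (a − b)/(a + b) = 0.05931/1.941 = 0.03056, so ω = 2 arcsin(0.03056) ≈ 3.5°.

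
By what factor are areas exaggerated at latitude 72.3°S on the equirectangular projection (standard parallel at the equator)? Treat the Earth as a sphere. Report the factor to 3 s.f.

Plate carrée maps x = Rλ, y = Rφ. The meridian scale is h = 1 and the parallel scale is k = 1/cos φ = sec φ.
Areal scale = h·k = 1 × sec φ; at 72.3°, h = 1.000, k = 3.289, so h·k = 3.289.

3.29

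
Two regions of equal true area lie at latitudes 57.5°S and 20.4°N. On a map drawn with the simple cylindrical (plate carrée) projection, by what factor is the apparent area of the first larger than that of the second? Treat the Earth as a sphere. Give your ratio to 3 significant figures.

For the equirectangular projection with φ₀ = 0 (plate carrée), h = 1 along meridians and k = sec φ along parallels.
Areal scale at 57.5°: h·k = 1.000 × 1.861 = 1.861.
Areal scale at 20.4°: h·k = 1.000 × 1.067 = 1.067.
Ratio = 1.861/1.067 ≈ 1.74.

1.74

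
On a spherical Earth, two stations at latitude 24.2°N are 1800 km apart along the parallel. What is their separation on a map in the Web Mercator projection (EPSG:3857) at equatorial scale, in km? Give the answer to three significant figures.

The Mercator projection is conformal; its linear scale factor is the same in every direction and equals sec φ = 1/cos φ.
Along the parallel, k = sec 24.2° = 1/0.9121 = 1.096.
Map distance = 1800 × 1.096 ≈ 1970 km.

1970 km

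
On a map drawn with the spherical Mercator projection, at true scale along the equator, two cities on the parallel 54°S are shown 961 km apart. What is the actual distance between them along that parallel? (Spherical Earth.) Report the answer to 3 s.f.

565 km

The Mercator projection is conformal; its linear scale factor is the same in every direction and equals sec φ = 1/cos φ.
Along the parallel at 54°, map distances are exaggerated by k = sec 54° = 1.701.
True distance = 961 / 1.701 = 961 × cos 54° ≈ 565 km.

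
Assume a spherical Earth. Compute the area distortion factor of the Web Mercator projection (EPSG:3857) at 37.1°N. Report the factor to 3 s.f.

For Mercator, h = k = sec φ (a conformal cylindrical projection has a single point scale, 1/cos φ).
Areal scale = k² = sec²φ = 1/cos²(37.1°) = 1/0.7976² = 1.572.

1.57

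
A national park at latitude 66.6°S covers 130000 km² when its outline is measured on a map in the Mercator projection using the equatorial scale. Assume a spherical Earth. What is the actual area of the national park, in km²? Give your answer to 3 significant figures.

20500 km²

The Mercator projection is conformal; its linear scale factor is the same in every direction and equals sec φ = 1/cos φ.
Areal scale = k² = sec²φ = 1/cos²(66.6°) = 1/0.3971² = 6.340.
True area = apparent / (areal scale) = 130000 / 6.340 ≈ 20500 km².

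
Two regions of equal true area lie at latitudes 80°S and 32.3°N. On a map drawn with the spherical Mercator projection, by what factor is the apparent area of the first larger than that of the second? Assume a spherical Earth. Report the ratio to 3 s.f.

On Mercator, area is exaggerated by sec²φ = 1/cos²φ.
At 80°: sec²(80°) = 1/0.1736² = 33.16.
At 32.3°: sec²(32.3°) = 1/0.8453² = 1.400.
Ratio = 33.16/1.400 = cos²(32.3°)/cos²(80°) ≈ 23.7.

23.7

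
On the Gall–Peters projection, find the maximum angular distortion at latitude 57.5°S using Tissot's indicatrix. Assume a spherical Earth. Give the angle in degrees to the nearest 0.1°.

31.1°

The Gall–Peters projection is cylindrical equal-area with φ₀ = 45°. A cylindrical equal-area projection with standard parallel φ₀ has meridian scale h = cos φ / cos φ₀ and parallel scale k = cos φ₀ / cos φ (so areas are preserved, h·k = 1).
At 57.5°: h = 0.7599, k = 1.316; principal scales a = 1.316, b = 0.7599.
sin(ω/2) = (a − b)/(a + b) = 0.5562/2.076 = 0.2679, so ω = 2 arcsin(0.2679) ≈ 31.1°.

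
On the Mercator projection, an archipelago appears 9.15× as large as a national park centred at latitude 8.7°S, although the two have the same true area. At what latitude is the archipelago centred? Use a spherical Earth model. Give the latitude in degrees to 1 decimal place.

70.9°

For equal true areas on Mercator, apparent areas scale as sec²φ, so the ratio is cos²φ₂ / cos²φ₁.
cos²φ₂ / cos²φ₁ = 9.15  ⇒  cos φ₁ = cos 8.7° / √9.15 = 0.9885/3.025 = 0.3268.
φ₁ = arccos(0.3268) ≈ 70.9°.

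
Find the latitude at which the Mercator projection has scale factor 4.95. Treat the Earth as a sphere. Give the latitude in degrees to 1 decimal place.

78.3°

Mercator scale is k = sec φ = 1/cos φ.
1/cos φ = 4.95  ⇒  cos φ = 0.2020  ⇒  φ = arccos(0.2020) ≈ 78.3°.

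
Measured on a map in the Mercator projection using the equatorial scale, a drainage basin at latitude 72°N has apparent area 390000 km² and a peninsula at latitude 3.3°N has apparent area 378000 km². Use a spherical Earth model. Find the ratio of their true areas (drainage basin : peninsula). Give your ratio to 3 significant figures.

0.0989

Mercator's areal exaggeration is sec²φ; hence true area = (apparent area) · cos²φ.
True area of drainage basin: 390000 × cos²(72°) = 390000 × 0.09549 = 37240 km².
True area of peninsula: 378000 × cos²(3.3°) = 378000 × 0.9967 = 376700 km².
Ratio = 37240 / 376700 ≈ 0.0989.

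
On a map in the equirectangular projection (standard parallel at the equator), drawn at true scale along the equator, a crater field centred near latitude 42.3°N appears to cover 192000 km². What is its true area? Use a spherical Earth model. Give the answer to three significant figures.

For the equirectangular projection with φ₀ = 0 (plate carrée), h = 1 along meridians and k = sec φ along parallels.
Areal scale = h·k = 1 × sec φ; at 42.3°, h = 1.000, k = 1.352, so h·k = 1.352.
True area = apparent / (areal scale) = 192000 / 1.352 ≈ 142000 km².

142000 km²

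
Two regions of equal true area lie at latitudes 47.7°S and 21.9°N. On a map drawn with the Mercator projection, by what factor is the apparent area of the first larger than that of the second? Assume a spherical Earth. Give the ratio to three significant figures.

Mercator areal scale is sec²φ.
At 47.7°: sec²(47.7°) = 1/0.6730² = 2.208.
At 21.9°: sec²(21.9°) = 1/0.9278² = 1.162.
Ratio = 2.208/1.162 = cos²(21.9°)/cos²(47.7°) ≈ 1.90.

1.90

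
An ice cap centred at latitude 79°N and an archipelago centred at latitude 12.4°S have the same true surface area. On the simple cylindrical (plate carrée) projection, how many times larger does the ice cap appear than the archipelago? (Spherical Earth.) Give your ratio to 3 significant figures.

5.12

In the plate carrée (x = Rλ, y = Rφ), meridians are true-scale (h = 1) and parallels are stretched by k = sec φ.
Areal scale at 79°: h·k = 1.000 × 5.241 = 5.241.
Areal scale at 12.4°: h·k = 1.000 × 1.024 = 1.024.
Ratio = 5.241/1.024 ≈ 5.12.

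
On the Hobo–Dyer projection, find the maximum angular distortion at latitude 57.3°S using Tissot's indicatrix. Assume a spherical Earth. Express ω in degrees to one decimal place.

43.0°

Hobo–Dyer is a cylindrical equal-area projection with standard parallels at ±37.5°. A cylindrical equal-area projection with standard parallel φ₀ has meridian scale h = cos φ / cos φ₀ and parallel scale k = cos φ₀ / cos φ (so areas are preserved, h·k = 1).
At 57.3°: h = 0.6810, k = 1.469; principal scales a = 1.469, b = 0.6810.
sin(ω/2) = (a − b)/(a + b) = 0.7876/2.149 = 0.3664, so ω = 2 arcsin(0.3664) ≈ 43.0°.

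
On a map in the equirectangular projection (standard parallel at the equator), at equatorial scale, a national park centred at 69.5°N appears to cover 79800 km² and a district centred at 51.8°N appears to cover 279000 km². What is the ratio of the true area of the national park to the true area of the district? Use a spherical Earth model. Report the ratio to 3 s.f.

Plate carrée has h = 1 and k = sec φ, giving areal scale sec φ; true area = (apparent area) · cos φ.
True area of national park: 79800 × cos(69.5°) = 79800 × 0.3502 = 27950 km².
True area of district: 279000 × cos(51.8°) = 279000 × 0.6184 = 172500 km².
Ratio = 27950 / 172500 ≈ 0.162.

0.162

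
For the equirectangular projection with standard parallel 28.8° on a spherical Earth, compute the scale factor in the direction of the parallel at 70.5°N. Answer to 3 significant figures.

2.63

The equidistant cylindrical projection with φ₀ = 28.8° has h = 1 (meridians true) and k = cos φ₀ / cos φ along parallels.
k = cos 28.8° / cos 70.5° = 0.8763/0.3338 = 2.625.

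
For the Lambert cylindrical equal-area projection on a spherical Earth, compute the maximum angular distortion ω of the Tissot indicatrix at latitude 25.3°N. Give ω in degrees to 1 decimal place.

The Lambert cylindrical equal-area projection is the cylindrical equal-area projection with its standard parallel at the equator (φ₀ = 0). A cylindrical equal-area projection with standard parallel φ₀ has meridian scale h = cos φ / cos φ₀ and parallel scale k = cos φ₀ / cos φ (so areas are preserved, h·k = 1).
At 25.3°: h = 0.9041, k = 1.106; principal scales a = 1.106, b = 0.9041.
sin(ω/2) = (a − b)/(a + b) = 0.2020/2.010 = 0.1005, so ω = 2 arcsin(0.1005) ≈ 11.5°.

11.5°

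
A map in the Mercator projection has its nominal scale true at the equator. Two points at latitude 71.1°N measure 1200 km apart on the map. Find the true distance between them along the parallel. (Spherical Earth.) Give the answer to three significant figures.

389 km

Mercator is conformal, so the point scale is isotropic: h = k = sec φ = 1/cos φ.
Along the parallel at 71.1°, map distances are exaggerated by k = sec 71.1° = 3.087.
True distance = 1200 / 3.087 = 1200 × cos 71.1° ≈ 389 km.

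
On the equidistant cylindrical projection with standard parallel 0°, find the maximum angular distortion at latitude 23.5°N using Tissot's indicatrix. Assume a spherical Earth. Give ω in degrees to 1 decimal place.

For the equirectangular projection with φ₀ = 0 (plate carrée), h = 1 along meridians and k = sec φ along parallels.
At 23.5°: h = 1.000, k = 1.090; principal scales a = 1.090, b = 1.000.
sin(ω/2) = (a − b)/(a + b) = 0.09044/2.090 = 0.04326, so ω = 2 arcsin(0.04326) ≈ 5.0°.

5.0°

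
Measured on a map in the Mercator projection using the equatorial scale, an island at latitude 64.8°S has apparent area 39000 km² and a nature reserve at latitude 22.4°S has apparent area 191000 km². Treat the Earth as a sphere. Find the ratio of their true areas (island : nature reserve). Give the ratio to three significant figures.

0.0433

On Mercator the areal scale is sec²φ, so true area = apparent × cos²φ.
True area of island: 39000 × cos²(64.8°) = 39000 × 0.1813 = 7070 km².
True area of nature reserve: 191000 × cos²(22.4°) = 191000 × 0.8548 = 163300 km².
Ratio = 7070 / 163300 ≈ 0.0433.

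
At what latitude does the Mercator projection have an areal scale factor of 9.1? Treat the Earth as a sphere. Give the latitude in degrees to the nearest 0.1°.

Mercator areal scale is sec²φ.
sec²φ = 9.1  ⇒  cos²φ = 0.1099  ⇒  cos φ = 0.3315.
φ = arccos(0.3315) ≈ 70.6°.

70.6°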